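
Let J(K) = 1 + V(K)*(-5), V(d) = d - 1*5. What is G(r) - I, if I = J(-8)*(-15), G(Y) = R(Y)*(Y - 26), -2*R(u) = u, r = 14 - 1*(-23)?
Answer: 1573/2 ≈ 786.50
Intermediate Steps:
V(d) = -5 + d (V(d) = d - 5 = -5 + d)
J(K) = 26 - 5*K (J(K) = 1 + (-5 + K)*(-5) = 1 + (25 - 5*K) = 26 - 5*K)
r = 37 (r = 14 + 23 = 37)
R(u) = -u/2
G(Y) = -Y*(-26 + Y)/2 (G(Y) = (-Y/2)*(Y - 26) = (-Y/2)*(-26 + Y) = -Y*(-26 + Y)/2)
I = -990 (I = (26 - 5*(-8))*(-15) = (26 + 40)*(-15) = 66*(-15) = -990)
G(r) - I = (½)*37*(26 - 1*37) - 1*(-990) = (½)*37*(26 - 37) + 990 = (½)*37*(-11) + 990 = -407/2 + 990 = 1573/2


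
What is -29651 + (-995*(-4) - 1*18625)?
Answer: -44296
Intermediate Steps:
-29651 + (-995*(-4) - 1*18625) = -29651 + (3980 - 18625) = -29651 - 14645 = -44296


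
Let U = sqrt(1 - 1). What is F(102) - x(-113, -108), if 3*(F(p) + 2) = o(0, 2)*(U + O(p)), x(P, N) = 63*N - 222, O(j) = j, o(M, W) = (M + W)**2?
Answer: 7160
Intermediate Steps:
U = 0 (U = sqrt(0) = 0)
x(P, N) = -222 + 63*N
F(p) = -2 + 4*p/3 (F(p) = -2 + ((0 + 2)**2*(0 + p))/3 = -2 + (2**2*p)/3 = -2 + (4*p)/3 = -2 + 4*p/3)
F(102) - x(-113, -108) = (-2 + (4/3)*102) - (-222 + 63*(-108)) = (-2 + 136) - (-222 - 6804) = 134 - 1*(-7026) = 134 + 7026 = 7160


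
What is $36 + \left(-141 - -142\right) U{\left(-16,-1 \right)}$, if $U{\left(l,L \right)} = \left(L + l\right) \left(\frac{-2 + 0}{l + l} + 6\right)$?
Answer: $- \frac{1073}{16} \approx -67.063$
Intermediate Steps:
$U{\left(l,L \right)} = \left(6 - \frac{1}{l}\right) \left(L + l\right)$ ($U{\left(l,L \right)} = \left(L + l\right) \left(- \frac{2}{2 l} + 6\right) = \left(L + l\right) \left(- 2 \frac{1}{2 l} + 6\right) = \left(L + l\right) \left(- \frac{1}{l} + 6\right) = \left(L + l\right) \left(6 - \frac{1}{l}\right) = \left(6 - \frac{1}{l}\right) \left(L + l\right)$)
$36 + \left(-141 - -142\right) U{\left(-16,-1 \right)} = 36 + \left(-141 - -142\right) \left(-1 + 6 \left(-1\right) + 6 \left(-16\right) - - \frac{1}{-16}\right) = 36 + \left(-141 + 142\right) \left(-1 - 6 - 96 - \left(-1\right) \left(- \frac{1}{16}\right)\right) = 36 + 1 \left(-1 - 6 - 96 - \frac{1}{16}\right) = 36 + 1 \left(- \frac{1649}{16}\right) = 36 - \frac{1649}{16} = - \frac{1073}{16}$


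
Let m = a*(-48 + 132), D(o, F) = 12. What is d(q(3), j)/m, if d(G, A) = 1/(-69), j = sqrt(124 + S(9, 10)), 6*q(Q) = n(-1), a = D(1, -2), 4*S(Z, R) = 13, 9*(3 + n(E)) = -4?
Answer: -1/69552 ≈ -1.4378e-5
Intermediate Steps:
n(E) = -31/9 (n(E) = -3 + (1/9)*(-4) = -3 - 4/9 = -31/9)
S(Z, R) = 13/4 (S(Z, R) = (1/4)*13 = 13/4)
a = 12
q(Q) = -31/54 (q(Q) = (1/6)*(-31/9) = -31/54)
m = 1008 (m = 12*(-48 + 132) = 12*84 = 1008)
j = sqrt(509)/2 (j = sqrt(124 + 13/4) = sqrt(509/4) = sqrt(509)/2 ≈ 11.281)
d(G, A) = -1/69
d(q(3), j)/m = -1/69/1008 = -1/69*1/1008 = -1/69552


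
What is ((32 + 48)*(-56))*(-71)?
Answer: 318080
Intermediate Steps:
((32 + 48)*(-56))*(-71) = (80*(-56))*(-71) = -4480*(-71) = 318080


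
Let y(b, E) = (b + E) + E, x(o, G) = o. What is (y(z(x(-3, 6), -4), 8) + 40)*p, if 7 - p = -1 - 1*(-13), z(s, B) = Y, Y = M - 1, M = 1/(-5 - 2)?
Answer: -1920/7 ≈ -274.29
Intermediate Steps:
M = -1/7 (M = 1/(-7) = -1/7 ≈ -0.14286)
Y = -8/7 (Y = -1/7 - 1 = -8/7 ≈ -1.1429)
z(s, B) = -8/7
y(b, E) = b + 2*E (y(b, E) = (E + b) + E = b + 2*E)
p = -5 (p = 7 - (-1 - 1*(-13)) = 7 - (-1 + 13) = 7 - 1*12 = 7 - 12 = -5)
(y(z(x(-3, 6), -4), 8) + 40)*p = ((-8/7 + 2*8) + 40)*(-5) = ((-8/7 + 16) + 40)*(-5) = (104/7 + 40)*(-5) = (384/7)*(-5) = -1920/7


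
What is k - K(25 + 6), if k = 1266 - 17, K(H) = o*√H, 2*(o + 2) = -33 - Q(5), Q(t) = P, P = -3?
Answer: 1249 + 17*√31 ≈ 1343.7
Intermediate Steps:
Q(t) = -3
o = -17 (o = -2 + (-33 - 1*(-3))/2 = -2 + (-33 + 3)/2 = -2 + (½)*(-30) = -2 - 15 = -17)
K(H) = -17*√H
k = 1249
k - K(25 + 6) = 1249 - (-17)*√(25 + 6) = 1249 - (-17)*√31 = 1249 + 17*√31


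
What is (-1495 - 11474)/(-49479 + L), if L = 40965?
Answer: 131/86 ≈ 1.5233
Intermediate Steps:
(-1495 - 11474)/(-49479 + L) = (-1495 - 11474)/(-49479 + 40965) = -12969/(-8514) = -12969*(-1/8514) = 131/86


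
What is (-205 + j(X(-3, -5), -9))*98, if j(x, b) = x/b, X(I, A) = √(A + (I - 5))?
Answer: -20090 - 98*I*√13/9 ≈ -20090.0 - 39.26*I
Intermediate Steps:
X(I, A) = √(-5 + A + I) (X(I, A) = √(A + (-5 + I)) = √(-5 + A + I))
(-205 + j(X(-3, -5), -9))*98 = (-205 + √(-5 - 5 - 3)/(-9))*98 = (-205 + √(-13)*(-⅑))*98 = (-205 + (I*√13)*(-⅑))*98 = (-205 - I*√13/9)*98 = -20090 - 98*I*√13/9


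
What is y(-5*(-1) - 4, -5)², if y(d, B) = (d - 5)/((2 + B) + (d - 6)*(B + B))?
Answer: 16/2209 ≈ 0.0072431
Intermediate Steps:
y(d, B) = (-5 + d)/(2 + B + 2*B*(-6 + d)) (y(d, B) = (-5 + d)/((2 + B) + (-6 + d)*(2*B)) = (-5 + d)/((2 + B) + 2*B*(-6 + d)) = (-5 + d)/(2 + B + 2*B*(-6 + d)))
y(-5*(-1) - 4, -5)² = ((-5 + (-5*(-1) - 4))/(2 - 11*(-5) + 2*(-5)*(-5*(-1) - 4)))² = ((-5 + (5 - 4))/(2 + 55 + 2*(-5)*(5 - 4)))² = ((-5 + 1)/(2 + 55 + 2*(-5)*1))² = (-4/(2 + 55 - 10))² = (-4/47)² = 16/2209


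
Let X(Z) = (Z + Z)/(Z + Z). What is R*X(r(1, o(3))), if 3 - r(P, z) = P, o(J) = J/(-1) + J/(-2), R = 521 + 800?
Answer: 1321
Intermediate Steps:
R = 1321
o(J) = -3*J/2 (o(J) = J*(-1) + J*(-½) = -J - J/2 = -3*J/2)
r(P, z) = 3 - P
X(Z) = 1 (X(Z) = (2*Z)/((2*Z)) = (2*Z)*(1/(2*Z)) = 1)
R*X(r(1, o(3))) = 1321*1 = 1321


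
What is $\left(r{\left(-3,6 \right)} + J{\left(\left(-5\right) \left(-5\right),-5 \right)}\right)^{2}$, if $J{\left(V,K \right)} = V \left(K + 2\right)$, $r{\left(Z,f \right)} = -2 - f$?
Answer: $6889$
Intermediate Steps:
$J{\left(V,K \right)} = V \left(2 + K\right)$
$\left(r{\left(-3,6 \right)} + J{\left(\left(-5\right) \left(-5\right),-5 \right)}\right)^{2} = \left(\left(-2 - 6\right) + \left(-5\right) \left(-5\right) \left(2 - 5\right)\right)^{2} = \left(\left(-2 - 6\right) + 25 \left(-3\right)\right)^{2} = \left(-8 - 75\right)^{2} = \left(-83\right)^{2} = 6889$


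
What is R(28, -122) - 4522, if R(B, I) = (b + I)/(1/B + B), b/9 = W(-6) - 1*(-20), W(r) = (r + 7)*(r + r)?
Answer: -710234/157 ≈ -4523.8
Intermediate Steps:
W(r) = 2*r*(7 + r) (W(r) = (7 + r)*(2*r) = 2*r*(7 + r))
b = 72 (b = 9*(2*(-6)*(7 - 6) - 1*(-20)) = 9*(2*(-6)*1 + 20) = 9*(-12 + 20) = 9*8 = 72)
R(B, I) = (72 + I)/(B + 1/B) (R(B, I) = (72 + I)/(1/B + B) = (72 + I)/(B + 1/B))
R(28, -122) - 4522 = 28*(72 - 122)/(1 + 28²) - 4522 = 28*(-50)/(1 + 784) - 4522 = 28*(-50)/785 - 4522 = 28*(1/785)*(-50) - 4522 = -280/157 - 4522 = -710234/157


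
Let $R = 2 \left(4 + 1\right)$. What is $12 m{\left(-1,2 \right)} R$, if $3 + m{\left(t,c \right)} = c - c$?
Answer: $-360$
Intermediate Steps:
$m{\left(t,c \right)} = -3$ ($m{\left(t,c \right)} = -3 + \left(c - c\right) = -3 + 0 = -3$)
$R = 10$ ($R = 2 \cdot 5 = 10$)
$12 m{\left(-1,2 \right)} R = 12 \left(-3\right) 10 = \left(-36\right) 10 = -360$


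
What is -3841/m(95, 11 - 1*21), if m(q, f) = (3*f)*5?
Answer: 3841/150 ≈ 25.607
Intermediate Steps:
m(q, f) = 15*f
-3841/m(95, 11 - 1*21) = -3841*1/(15*(11 - 1*21)) = -3841*1/(15*(11 - 21)) = -3841/(15*(-10)) = -3841/(-150) = -3841*(-1/150) = 3841/150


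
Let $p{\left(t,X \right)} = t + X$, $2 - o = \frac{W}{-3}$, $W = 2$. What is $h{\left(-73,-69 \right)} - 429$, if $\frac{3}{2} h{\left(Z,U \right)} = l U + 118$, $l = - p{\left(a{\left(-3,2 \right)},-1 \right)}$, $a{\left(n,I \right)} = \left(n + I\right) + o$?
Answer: $- \frac{959}{3} \approx -319.67$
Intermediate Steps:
$o = \frac{8}{3}$ ($o = 2 - \frac{2}{-3} = 2 - 2 \left(- \frac{1}{3}\right) = 2 - - \frac{2}{3} = 2 + \frac{2}{3} = \frac{8}{3} \approx 2.6667$)
$a{\left(n,I \right)} = \frac{8}{3} + I + n$ ($a{\left(n,I \right)} = \left(n + I\right) + \frac{8}{3} = \left(I + n\right) + \frac{8}{3} = \frac{8}{3} + I + n$)
$p{\left(t,X \right)} = X + t$
$l = - \frac{2}{3}$ ($l = - (-1 + \left(\frac{8}{3} + 2 - 3\right)) = - (-1 + \frac{5}{3}) = \left(-1\right) \frac{2}{3} = - \frac{2}{3} \approx -0.66667$)
$h{\left(Z,U \right)} = \frac{236}{3} - \frac{4 U}{9}$ ($h{\left(Z,U \right)} = \frac{2 \left(- \frac{2 U}{3} + 118\right)}{3} = \frac{2 \left(118 - \frac{2 U}{3}\right)}{3} = \frac{236}{3} - \frac{4 U}{9}$)
$h{\left(-73,-69 \right)} - 429 = \left(\frac{236}{3} - - \frac{92}{3}\right) - 429 = \left(\frac{236}{3} + \frac{92}{3}\right) - 429 = \frac{328}{3} - 429 = - \frac{959}{3}$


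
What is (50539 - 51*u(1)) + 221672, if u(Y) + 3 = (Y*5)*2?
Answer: 271854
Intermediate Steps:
u(Y) = -3 + 10*Y (u(Y) = -3 + (Y*5)*2 = -3 + (5*Y)*2 = -3 + 10*Y)
(50539 - 51*u(1)) + 221672 = (50539 - 51*(-3 + 10*1)) + 221672 = (50539 - 51*(-3 + 10)) + 221672 = (50539 - 51*7) + 221672 = (50539 - 357) + 221672 = 50182 + 221672 = 271854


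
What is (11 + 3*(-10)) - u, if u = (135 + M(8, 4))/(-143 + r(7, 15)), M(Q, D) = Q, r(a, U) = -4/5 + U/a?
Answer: -89197/4958 ≈ -17.991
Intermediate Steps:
r(a, U) = -4/5 + U/a (r(a, U) = -4*1/5 + U/a = -4/5 + U/a)
u = -5005/4958 (u = (135 + 8)/(-143 + (-4/5 + 15/7)) = 143/(-143 + (-4/5 + 15*(1/7))) = 143/(-143 + (-4/5 + 15/7)) = 143/(-143 + 47/35) = 143/(-4958/35) = 143*(-35/4958) = -5005/4958 ≈ -1.0095)
(11 + 3*(-10)) - u = (11 + 3*(-10)) - 1*(-5005/4958) = (11 - 30) + 5005/4958 = -19 + 5005/4958 = -89197/4958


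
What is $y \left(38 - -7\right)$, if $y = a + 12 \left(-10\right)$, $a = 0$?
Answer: $-5400$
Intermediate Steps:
$y = -120$ ($y = 0 + 12 \left(-10\right) = 0 - 120 = -120$)
$y \left(38 - -7\right) = - 120 \left(38 - -7\right) = - 120 \left(38 + \left(12 - 5\right)\right) = - 120 \left(38 + 7\right) = \left(-120\right) 45 = -5400$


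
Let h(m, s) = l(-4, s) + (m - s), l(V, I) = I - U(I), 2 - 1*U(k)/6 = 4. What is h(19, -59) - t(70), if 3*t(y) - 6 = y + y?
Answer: -53/3 ≈ -17.667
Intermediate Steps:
U(k) = -12 (U(k) = 12 - 6*4 = 12 - 24 = -12)
t(y) = 2 + 2*y/3 (t(y) = 2 + (y + y)/3 = 2 + (2*y)/3 = 2 + 2*y/3)
l(V, I) = 12 + I (l(V, I) = I - 1*(-12) = I + 12 = 12 + I)
h(m, s) = 12 + m (h(m, s) = (12 + s) + (m - s) = 12 + m)
h(19, -59) - t(70) = (12 + 19) - (2 + (⅔)*70) = 31 - (2 + 140/3) = 31 - 1*146/3 = 31 - 146/3 = -53/3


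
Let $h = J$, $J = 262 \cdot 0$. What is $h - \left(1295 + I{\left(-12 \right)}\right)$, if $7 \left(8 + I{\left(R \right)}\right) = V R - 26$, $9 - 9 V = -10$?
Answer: $- \frac{3839}{3} \approx -1279.7$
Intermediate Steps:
$V = \frac{19}{9}$ ($V = 1 - - \frac{10}{9} = 1 + \frac{10}{9} = \frac{19}{9} \approx 2.1111$)
$I{\left(R \right)} = - \frac{82}{7} + \frac{19 R}{63}$ ($I{\left(R \right)} = -8 + \frac{\frac{19 R}{9} - 26}{7} = -8 + \frac{-26 + \frac{19 R}{9}}{7} = -8 + \left(- \frac{26}{7} + \frac{19 R}{63}\right) = - \frac{82}{7} + \frac{19 R}{63}$)
$J = 0$
$h = 0$
$h - \left(1295 + I{\left(-12 \right)}\right) = 0 - \left(\frac{8983}{7} - \frac{76}{21}\right) = 0 - \frac{3839}{3} = - \frac{3839}{3}$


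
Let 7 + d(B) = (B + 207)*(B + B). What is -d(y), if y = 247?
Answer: -224269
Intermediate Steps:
d(B) = -7 + 2*B*(207 + B) (d(B) = -7 + (B + 207)*(B + B) = -7 + (207 + B)*(2*B) = -7 + 2*B*(207 + B))
-d(y) = -(-7 + 2*247² + 414*247) = -(-7 + 2*61009 + 102258) = -(-7 + 122018 + 102258) = -1*224269 = -224269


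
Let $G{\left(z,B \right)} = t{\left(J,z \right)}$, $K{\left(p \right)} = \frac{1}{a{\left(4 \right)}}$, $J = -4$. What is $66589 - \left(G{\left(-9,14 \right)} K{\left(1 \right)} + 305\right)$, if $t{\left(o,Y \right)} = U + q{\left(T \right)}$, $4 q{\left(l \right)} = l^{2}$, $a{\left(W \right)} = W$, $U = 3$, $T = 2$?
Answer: $66283$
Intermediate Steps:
$K{\left(p \right)} = \frac{1}{4}$
$q{\left(l \right)} = \frac{l^{2}}{4}$
$t{\left(o,Y \right)} = 4$ ($t{\left(o,Y \right)} = 3 + \frac{2^{2}}{4} = 3 + \frac{1}{4} \cdot 4 = 3 + 1 = 4$)
$G{\left(z,B \right)} = 4$
$66589 - \left(G{\left(-9,14 \right)} K{\left(1 \right)} + 305\right) = 66589 - \left(4 \cdot \frac{1}{4} + 305\right) = 66589 - \left(1 + 305\right) = 66589 - 306 = 66283$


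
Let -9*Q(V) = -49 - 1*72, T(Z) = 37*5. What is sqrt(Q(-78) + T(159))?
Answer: sqrt(1786)/3 ≈ 14.087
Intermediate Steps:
T(Z) = 185
Q(V) = 121/9 (Q(V) = -(-49 - 1*72)/9 = -(-49 - 72)/9 = -1/9*(-121) = 121/9)
sqrt(Q(-78) + T(159)) = sqrt(121/9 + 185) = sqrt(1786/9) = sqrt(1786)/3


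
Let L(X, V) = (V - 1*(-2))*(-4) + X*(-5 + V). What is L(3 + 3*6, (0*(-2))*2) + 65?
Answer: -48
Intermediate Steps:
L(X, V) = -8 - 4*V + X*(-5 + V) (L(X, V) = (V + 2)*(-4) + X*(-5 + V) = (2 + V)*(-4) + X*(-5 + V) = (-8 - 4*V) + X*(-5 + V) = -8 - 4*V + X*(-5 + V))
L(3 + 3*6, (0*(-2))*2) + 65 = (-8 - 5*(3 + 3*6) - 4*0*(-2)*2 + ((0*(-2))*2)*(3 + 3*6)) + 65 = (-8 - 5*(3 + 18) - 0*2 + (0*2)*(3 + 18)) + 65 = (-8 - 5*21 - 4*0 + 0*21) + 65 = (-8 - 105 + 0 + 0) + 65 = -113 + 65 = -48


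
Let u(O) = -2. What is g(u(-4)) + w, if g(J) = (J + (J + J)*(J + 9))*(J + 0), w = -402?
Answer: -342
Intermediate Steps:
g(J) = J*(J + 2*J*(9 + J)) (g(J) = (J + (2*J)*(9 + J))*J = (J + 2*J*(9 + J))*J = J*(J + 2*J*(9 + J)))
g(u(-4)) + w = (-2)**2*(19 + 2*(-2)) - 402 = 4*(19 - 4) - 402 = 4*15 - 402 = 60 - 402 = -342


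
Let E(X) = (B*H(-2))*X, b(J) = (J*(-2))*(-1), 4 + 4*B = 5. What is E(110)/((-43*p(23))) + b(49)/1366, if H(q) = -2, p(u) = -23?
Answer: 10896/675487 ≈ 0.016131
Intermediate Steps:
B = ¼ (B = -1 + (¼)*5 = -1 + 5/4 = ¼ ≈ 0.25000)
b(J) = 2*J (b(J) = -2*J*(-1) = 2*J)
E(X) = -X/2 (E(X) = ((¼)*(-2))*X = -X/2)
E(110)/((-43*p(23))) + b(49)/1366 = (-½*110)/((-43*(-23))) + (2*49)/1366 = -55/989 + 98*(1/1366) = -55*1/989 + 49/683 = -55/989 + 49/683 = 10896/675487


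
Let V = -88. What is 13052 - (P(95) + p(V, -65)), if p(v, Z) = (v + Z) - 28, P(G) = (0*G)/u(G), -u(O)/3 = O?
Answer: 13233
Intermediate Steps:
u(O) = -3*O
P(G) = 0 (P(G) = (0*G)/((-3*G)) = 0*(-1/(3*G)) = 0)
p(v, Z) = -28 + Z + v (p(v, Z) = (Z + v) - 28 = -28 + Z + v)
13052 - (P(95) + p(V, -65)) = 13052 - (0 + (-28 - 65 - 88)) = 13052 - (0 - 181) = 13052 - 1*(-181) = 13052 + 181 = 13233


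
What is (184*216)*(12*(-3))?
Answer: -1430784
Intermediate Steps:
(184*216)*(12*(-3)) = 39744*(-36) = -1430784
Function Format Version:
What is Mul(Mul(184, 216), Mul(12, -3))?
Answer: -1430784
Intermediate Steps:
Mul(Mul(184, 216), Mul(12, -3)) = Mul(39744, -36) = -1430784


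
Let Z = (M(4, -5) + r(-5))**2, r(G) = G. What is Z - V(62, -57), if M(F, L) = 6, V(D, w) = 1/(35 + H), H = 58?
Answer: 92/93 ≈ 0.98925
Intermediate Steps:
V(D, w) = 1/93 (V(D, w) = 1/(35 + 58) = 1/93)
Z = 1 (Z = (6 - 5)**2 = 1**2 = 1)
Z - V(62, -57) = 1 - 1*1/93 = 1 - 1/93 = 92/93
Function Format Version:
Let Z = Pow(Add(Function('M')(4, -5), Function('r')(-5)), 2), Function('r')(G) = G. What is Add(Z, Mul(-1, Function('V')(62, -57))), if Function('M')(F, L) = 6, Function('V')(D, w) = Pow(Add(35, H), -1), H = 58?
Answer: Rational(92, 93) ≈ 0.98925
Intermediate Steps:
Function('V')(D, w) = Rational(1, 93) (Function('V')(D, w) = Pow(Add(35, 58), -1) = Pow(93, -1) = Rational(1, 93))
Z = 1 (Z = Pow(Add(6, -5), 2) = Pow(1, 2) = 1)
Add(Z, Mul(-1, Function('V')(62, -57))) = Add(1, Mul(-1, Rational(1, 93))) = Add(1, Rational(-1, 93)) = Rational(92, 93)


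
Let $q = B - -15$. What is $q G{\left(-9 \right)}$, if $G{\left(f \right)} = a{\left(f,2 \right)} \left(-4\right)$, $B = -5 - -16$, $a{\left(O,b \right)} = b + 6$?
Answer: $-832$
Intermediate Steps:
$a{\left(O,b \right)} = 6 + b$
$B = 11$ ($B = -5 + 16 = 11$)
$q = 26$ ($q = 11 - -15 = 11 + 15 = 26$)
$G{\left(f \right)} = -32$ ($G{\left(f \right)} = \left(6 + 2\right) \left(-4\right) = 8 \left(-4\right) = -32$)
$q G{\left(-9 \right)} = 26 \left(-32\right) = -832$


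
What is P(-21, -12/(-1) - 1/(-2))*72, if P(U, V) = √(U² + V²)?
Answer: 36*√2389 ≈ 1759.6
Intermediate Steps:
P(-21, -12/(-1) - 1/(-2))*72 = √((-21)² + (-12/(-1) - 1/(-2))²)*72 = √(441 + (-12*(-1) - 1*(-½))²)*72 = √(441 + (12 + ½)²)*72 = √(441 + (25/2)²)*72 = √(441 + 625/4)*72 = √(2389/4)*72 = (√2389/2)*72 = 36*√2389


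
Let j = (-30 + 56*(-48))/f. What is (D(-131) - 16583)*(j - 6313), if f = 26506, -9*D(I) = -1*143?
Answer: 12475166076992/119277 ≈ 1.0459e+8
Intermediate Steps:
D(I) = 143/9 (D(I) = -(-1)*143/9 = -⅑*(-143) = 143/9)
j = -1359/13253 (j = (-30 + 56*(-48))/26506 = (-30 - 2688)*(1/26506) = -2718*1/26506 = -1359/13253 ≈ -0.10254)
(D(-131) - 16583)*(j - 6313) = (143/9 - 16583)*(-1359/13253 - 6313) = -149104/9*(-83667548/13253) = 12475166076992/119277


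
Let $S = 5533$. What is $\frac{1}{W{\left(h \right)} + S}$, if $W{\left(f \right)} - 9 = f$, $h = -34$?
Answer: $\frac{1}{5508} \approx 0.00018155$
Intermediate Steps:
$W{\left(f \right)} = 9 + f$
$\frac{1}{W{\left(h \right)} + S} = \frac{1}{\left(9 - 34\right) + 5533} = \frac{1}{-25 + 5533} = \frac{1}{5508}$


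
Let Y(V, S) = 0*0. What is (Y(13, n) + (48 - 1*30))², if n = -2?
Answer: 324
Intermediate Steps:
Y(V, S) = 0
(Y(13, n) + (48 - 1*30))² = (0 + (48 - 1*30))² = (0 + (48 - 30))² = (0 + 18)² = 18² = 324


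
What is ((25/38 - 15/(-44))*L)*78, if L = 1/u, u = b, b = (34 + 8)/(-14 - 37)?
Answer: -553605/5852 ≈ -94.601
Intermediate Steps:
b = -14/17 (b = 42/(-51) = 42*(-1/51) = -14/17 ≈ -0.82353)
u = -14/17 ≈ -0.82353
L = -17/14 (L = 1/(-14/17) = -17/14 ≈ -1.2143)
((25/38 - 15/(-44))*L)*78 = ((25/38 - 15/(-44))*(-17/14))*78 = ((25*(1/38) - 15*(-1/44))*(-17/14))*78 = ((25/38 + 15/44)*(-17/14))*78 = ((835/836)*(-17/14))*78 = -14195/11704*78 = -553605/5852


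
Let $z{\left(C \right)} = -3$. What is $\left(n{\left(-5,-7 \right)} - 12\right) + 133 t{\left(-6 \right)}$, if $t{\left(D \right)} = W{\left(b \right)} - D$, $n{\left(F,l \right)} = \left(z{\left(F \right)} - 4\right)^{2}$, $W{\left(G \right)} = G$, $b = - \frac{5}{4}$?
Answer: $\frac{2675}{4} \approx 668.75$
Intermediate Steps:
$b = - \frac{5}{4}$ ($b = \left(-5\right) \frac{1}{4} = - \frac{5}{4} \approx -1.25$)
$n{\left(F,l \right)} = 49$ ($n{\left(F,l \right)} = \left(-3 - 4\right)^{2} = \left(-7\right)^{2} = 49$)
$t{\left(D \right)} = - \frac{5}{4} - D$
$\left(n{\left(-5,-7 \right)} - 12\right) + 133 t{\left(-6 \right)} = \left(49 - 12\right) + 133 \left(- \frac{5}{4} - -6\right) = \left(49 - 12\right) + 133 \left(- \frac{5}{4} + 6\right) = 37 + 133 \cdot \frac{19}{4} = 37 + \frac{2527}{4} = \frac{2675}{4}$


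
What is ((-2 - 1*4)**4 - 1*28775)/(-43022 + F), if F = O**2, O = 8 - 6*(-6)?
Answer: 27479/41086 ≈ 0.66882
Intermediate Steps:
O = 44 (O = 8 + 36 = 44)
F = 1936 (F = 44**2 = 1936)
((-2 - 1*4)**4 - 1*28775)/(-43022 + F) = ((-2 - 1*4)**4 - 1*28775)/(-43022 + 1936) = ((-2 - 4)**4 - 28775)/(-41086) = ((-6)**4 - 28775)*(-1/41086) = (1296 - 28775)*(-1/41086) = -27479*(-1/41086) = 27479/41086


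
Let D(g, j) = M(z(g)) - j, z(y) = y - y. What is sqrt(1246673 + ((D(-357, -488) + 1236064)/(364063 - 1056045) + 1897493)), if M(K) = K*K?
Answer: sqrt(376387181326897930)/345991 ≈ 1773.2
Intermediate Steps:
z(y) = 0
M(K) = K**2
D(g, j) = -j (D(g, j) = 0**2 - j = 0 - j = -j)
sqrt(1246673 + ((D(-357, -488) + 1236064)/(364063 - 1056045) + 1897493)) = sqrt(1246673 + ((-1*(-488) + 1236064)/(364063 - 1056045) + 1897493)) = sqrt(1246673 + ((488 + 1236064)/(-691982) + 1897493)) = sqrt(1246673 + (1236552*(-1/691982) + 1897493)) = sqrt(1246673 + (-618276/345991 + 1897493)) = sqrt(1246673 + 656514882287/345991) = sqrt(1087852520230/345991) = sqrt(376387181326897930)/345991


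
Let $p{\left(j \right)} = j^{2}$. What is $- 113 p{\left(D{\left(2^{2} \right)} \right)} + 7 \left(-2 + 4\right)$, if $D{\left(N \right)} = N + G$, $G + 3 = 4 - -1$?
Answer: $-4054$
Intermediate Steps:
$G = 2$ ($G = -3 + \left(4 - -1\right) = -3 + \left(4 + 1\right) = -3 + 5 = 2$)
$D{\left(N \right)} = 2 + N$ ($D{\left(N \right)} = N + 2 = 2 + N$)
$- 113 p{\left(D{\left(2^{2} \right)} \right)} + 7 \left(-2 + 4\right) = - 113 \left(2 + 2^{2}\right)^{2} + 7 \left(-2 + 4\right) = - 113 \left(2 + 4\right)^{2} + 7 \cdot 2 = - 113 \cdot 6^{2} + 14 = \left(-113\right) 36 + 14 = -4068 + 14 = -4054$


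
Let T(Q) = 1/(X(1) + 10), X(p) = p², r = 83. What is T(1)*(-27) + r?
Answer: 886/11 ≈ 80.545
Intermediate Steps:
T(Q) = 1/11 (T(Q) = 1/(1² + 10) = 1/(1 + 10) = 1/11)
T(1)*(-27) + r = (1/11)*(-27) + 83 = -27/11 + 83 = 886/11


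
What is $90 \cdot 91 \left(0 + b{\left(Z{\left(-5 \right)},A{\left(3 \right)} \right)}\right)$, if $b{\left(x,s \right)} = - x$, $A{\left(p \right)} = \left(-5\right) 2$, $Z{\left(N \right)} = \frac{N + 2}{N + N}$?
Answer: $-2457$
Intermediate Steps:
$Z{\left(N \right)} = \frac{2 + N}{2 N}$
$A{\left(p \right)} = -10$
$90 \cdot 91 \left(0 + b{\left(Z{\left(-5 \right)},A{\left(3 \right)} \right)}\right) = 90 \cdot 91 \left(0 - \frac{2 - 5}{2 \left(-5\right)}\right) = 8190 \left(0 - \frac{1}{2} \left(- \frac{1}{5}\right) \left(-3\right)\right) = 8190 \left(0 - \frac{3}{10}\right) = 8190 \left(- \frac{3}{10}\right) = -2457$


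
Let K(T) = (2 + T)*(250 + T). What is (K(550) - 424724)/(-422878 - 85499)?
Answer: -16876/508377 ≈ -0.033196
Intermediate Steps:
(K(550) - 424724)/(-422878 - 85499) = ((500 + 550² + 252*550) - 424724)/(-422878 - 85499) = ((500 + 302500 + 138600) - 424724)/(-508377) = (441600 - 424724)*(-1/508377) = 16876*(-1/508377) = -16876/508377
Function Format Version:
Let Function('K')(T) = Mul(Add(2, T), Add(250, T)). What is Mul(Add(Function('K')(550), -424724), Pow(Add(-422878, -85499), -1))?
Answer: Rational(-16876, 508377) ≈ -0.033196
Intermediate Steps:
Mul(Add(Function('K')(550), -424724), Pow(Add(-422878, -85499), -1)) = Mul(Add(Add(500, Pow(550, 2), Mul(252, 550)), -424724), Pow(Add(-422878, -85499), -1)) = Mul(Add(Add(500, 302500, 138600), -424724), Pow(-508377, -1)) = Mul(Add(441600, -424724), Rational(-1, 508377)) = Mul(16876, Rational(-1, 508377)) = Rational(-16876, 508377)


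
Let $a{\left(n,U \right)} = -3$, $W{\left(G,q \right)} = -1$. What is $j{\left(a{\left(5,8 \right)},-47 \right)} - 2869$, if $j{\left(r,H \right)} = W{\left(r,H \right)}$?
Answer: $-2870$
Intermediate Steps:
$j{\left(r,H \right)} = -1$
$j{\left(a{\left(5,8 \right)},-47 \right)} - 2869 = -1 - 2869 = -2870$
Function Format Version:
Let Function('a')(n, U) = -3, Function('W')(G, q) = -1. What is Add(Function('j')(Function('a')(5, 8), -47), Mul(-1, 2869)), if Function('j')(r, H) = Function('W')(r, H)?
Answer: -2870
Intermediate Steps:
Function('j')(r, H) = -1
Add(Function('j')(Function('a')(5, 8), -47), Mul(-1, 2869)) = Add(-1, Mul(-1, 2869)) = Add(-1, -2869) = -2870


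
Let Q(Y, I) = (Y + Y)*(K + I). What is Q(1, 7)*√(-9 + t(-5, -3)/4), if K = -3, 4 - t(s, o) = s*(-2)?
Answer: 4*I*√42 ≈ 25.923*I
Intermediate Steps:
t(s, o) = 4 + 2*s (t(s, o) = 4 - s*(-2) = 4 - (-2)*s = 4 + 2*s)
Q(Y, I) = 2*Y*(-3 + I) (Q(Y, I) = (Y + Y)*(-3 + I) = (2*Y)*(-3 + I) = 2*Y*(-3 + I))
Q(1, 7)*√(-9 + t(-5, -3)/4) = (2*1*(-3 + 7))*√(-9 + (4 + 2*(-5))/4) = (2*1*4)*√(-9 + (4 - 10)*(¼)) = 8*√(-9 - 6*¼) = 8*√(-9 - 3/2) = 8*√(-21/2) = 8*(I*√42/2) = 4*I*√42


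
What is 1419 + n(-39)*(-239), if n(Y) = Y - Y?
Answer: 1419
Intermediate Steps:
n(Y) = 0
1419 + n(-39)*(-239) = 1419 + 0*(-239) = 1419 + 0 = 1419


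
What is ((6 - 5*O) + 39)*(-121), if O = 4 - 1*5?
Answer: -6050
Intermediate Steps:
O = -1 (O = 4 - 5 = -1)
((6 - 5*O) + 39)*(-121) = ((6 - 5*(-1)) + 39)*(-121) = ((6 + 5) + 39)*(-121) = (11 + 39)*(-121) = 50*(-121) = -6050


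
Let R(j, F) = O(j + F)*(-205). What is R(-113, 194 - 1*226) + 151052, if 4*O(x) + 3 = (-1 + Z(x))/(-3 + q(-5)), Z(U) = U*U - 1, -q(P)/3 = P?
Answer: 2948161/48 ≈ 61420.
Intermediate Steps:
q(P) = -3*P
Z(U) = -1 + U**2 (Z(U) = U**2 - 1 = -1 + U**2)
O(x) = -19/24 + x**2/48 (O(x) = -3/4 + ((-1 + (-1 + x**2))/(-3 - 3*(-5)))/4 = -3/4 + ((-2 + x**2)/(-3 + 15))/4 = -3/4 + ((-2 + x**2)/12)/4 = -3/4 + ((-2 + x**2)*(1/12))/4 = -3/4 + (-1/6 + x**2/12)/4 = -3/4 + (-1/24 + x**2/48) = -19/24 + x**2/48)
R(j, F) = 3895/24 - 205*(F + j)**2/48 (R(j, F) = (-19/24 + (j + F)**2/48)*(-205) = (-19/24 + (F + j)**2/48)*(-205) = 3895/24 - 205*(F + j)**2/48)
R(-113, 194 - 1*226) + 151052 = (3895/24 - 205*((194 - 1*226) - 113)**2/48) + 151052 = (3895/24 - 205*((194 - 226) - 113)**2/48) + 151052 = (3895/24 - 205*(-32 - 113)**2/48) + 151052 = (3895/24 - 205/48*(-145)**2) + 151052 = (3895/24 - 205/48*21025) + 151052 = (3895/24 - 4310125/48) + 151052 = -4302335/48 + 151052 = 2948161/48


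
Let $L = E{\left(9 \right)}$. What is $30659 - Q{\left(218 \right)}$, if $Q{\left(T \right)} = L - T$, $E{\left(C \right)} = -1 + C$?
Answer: $30869$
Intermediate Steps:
$L = 8$ ($L = -1 + 9 = 8$)
$Q{\left(T \right)} = 8 - T$
$30659 - Q{\left(218 \right)} = 30659 - \left(8 - 218\right) = 30659 - -210 = 30659 + 210 = 30869$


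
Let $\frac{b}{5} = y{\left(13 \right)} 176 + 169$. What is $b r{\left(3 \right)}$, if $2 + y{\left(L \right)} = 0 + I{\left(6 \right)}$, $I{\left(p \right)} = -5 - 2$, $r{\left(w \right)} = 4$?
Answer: $-28300$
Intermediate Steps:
$I{\left(p \right)} = -7$
$y{\left(L \right)} = -9$ ($y{\left(L \right)} = -2 + \left(0 - 7\right) = -2 - 7 = -9$)
$b = -7075$ ($b = 5 \left(\left(-9\right) 176 + 169\right) = 5 \left(-1584 + 169\right) = 5 \left(-1415\right) = -7075$)
$b r{\left(3 \right)} = \left(-7075\right) 4 = -28300$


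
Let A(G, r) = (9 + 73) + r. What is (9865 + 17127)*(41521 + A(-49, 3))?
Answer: 1123029152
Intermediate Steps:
A(G, r) = 82 + r
(9865 + 17127)*(41521 + A(-49, 3)) = (9865 + 17127)*(41521 + (82 + 3)) = 26992*(41521 + 85) = 26992*41606 = 1123029152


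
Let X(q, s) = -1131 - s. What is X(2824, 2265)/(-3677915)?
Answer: 3396/3677915 ≈ 0.00092335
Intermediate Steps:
X(2824, 2265)/(-3677915) = (-1131 - 1*2265)/(-3677915) = (-1131 - 2265)*(-1/3677915) = -3396*(-1/3677915) = 3396/3677915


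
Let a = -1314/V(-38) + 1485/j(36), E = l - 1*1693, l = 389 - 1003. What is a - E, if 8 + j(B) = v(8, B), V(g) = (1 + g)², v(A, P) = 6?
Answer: 4280973/2738 ≈ 1563.5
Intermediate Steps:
l = -614
j(B) = -2 (j(B) = -8 + 6 = -2)
E = -2307 (E = -614 - 1*1693 = -614 - 1693 = -2307)
a = -2035593/2738 (a = -1314/(1 - 38)² + 1485/(-2) = -1314/((-37)²) + 1485*(-½) = -1314/1369 - 1485/2 = -2035593/2738 ≈ -743.46)
a - E = -2035593/2738 - 1*(-2307) = -2035593/2738 + 2307 = 4280973/2738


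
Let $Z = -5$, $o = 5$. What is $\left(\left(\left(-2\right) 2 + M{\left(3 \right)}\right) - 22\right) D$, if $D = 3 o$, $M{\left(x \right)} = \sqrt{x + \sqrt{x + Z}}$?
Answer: $-390 + 15 \sqrt{3 + i \sqrt{2}} \approx -363.34 + 5.9683 i$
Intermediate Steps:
$M{\left(x \right)} = \sqrt{x + \sqrt{-5 + x}}$ ($M{\left(x \right)} = \sqrt{x + \sqrt{x - 5}} = \sqrt{x + \sqrt{-5 + x}}$)
$D = 15$ ($D = 3 \cdot 5 = 15$)
$\left(\left(\left(-2\right) 2 + M{\left(3 \right)}\right) - 22\right) D = \left(\left(\left(-2\right) 2 + \sqrt{3 + \sqrt{-5 + 3}}\right) - 22\right) 15 = \left(\left(-4 + \sqrt{3 + \sqrt{-2}}\right) - 22\right) 15 = \left(\left(-4 + \sqrt{3 + i \sqrt{2}}\right) - 22\right) 15 = \left(-26 + \sqrt{3 + i \sqrt{2}}\right) 15 = -390 + 15 \sqrt{3 + i \sqrt{2}}$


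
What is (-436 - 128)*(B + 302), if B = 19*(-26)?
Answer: 108288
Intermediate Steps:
B = -494
(-436 - 128)*(B + 302) = (-436 - 128)*(-494 + 302) = -564*(-192) = 108288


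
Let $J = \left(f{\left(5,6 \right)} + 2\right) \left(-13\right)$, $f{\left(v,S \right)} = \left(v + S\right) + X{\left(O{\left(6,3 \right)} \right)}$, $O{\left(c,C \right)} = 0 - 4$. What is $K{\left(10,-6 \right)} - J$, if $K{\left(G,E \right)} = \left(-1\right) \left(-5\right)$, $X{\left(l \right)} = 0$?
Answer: $174$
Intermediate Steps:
$O{\left(c,C \right)} = -4$ ($O{\left(c,C \right)} = 0 - 4 = -4$)
$K{\left(G,E \right)} = 5$
$f{\left(v,S \right)} = S + v$ ($f{\left(v,S \right)} = \left(v + S\right) + 0 = \left(S + v\right) + 0 = S + v$)
$J = -169$ ($J = \left(\left(6 + 5\right) + 2\right) \left(-13\right) = \left(11 + 2\right) \left(-13\right) = 13 \left(-13\right) = -169$)
$K{\left(10,-6 \right)} - J = 5 - -169 = 5 + 169 = 174$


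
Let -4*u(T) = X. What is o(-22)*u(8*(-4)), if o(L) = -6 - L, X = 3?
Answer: -12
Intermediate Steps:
u(T) = -3/4 (u(T) = -1/4*3 = -3/4)
o(-22)*u(8*(-4)) = (-6 - 1*(-22))*(-3/4) = (-6 + 22)*(-3/4) = 16*(-3/4) = -12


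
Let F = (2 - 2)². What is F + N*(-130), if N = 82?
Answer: -10660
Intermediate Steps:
F = 0 (F = 0² = 0)
F + N*(-130) = 0 + 82*(-130) = 0 - 10660 = -10660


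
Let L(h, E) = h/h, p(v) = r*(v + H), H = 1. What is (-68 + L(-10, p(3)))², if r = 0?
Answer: 4489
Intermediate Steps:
p(v) = 0 (p(v) = 0*(v + 1) = 0*(1 + v) = 0)
L(h, E) = 1
(-68 + L(-10, p(3)))² = (-68 + 1)² = (-67)² = 4489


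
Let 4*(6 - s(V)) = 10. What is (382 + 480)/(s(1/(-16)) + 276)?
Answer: 1724/559 ≈ 3.0841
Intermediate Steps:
s(V) = 7/2 (s(V) = 6 - 1/4*10 = 6 - 5/2 = 7/2)
(382 + 480)/(s(1/(-16)) + 276) = (382 + 480)/(7/2 + 276) = 862/(559/2) = 862*(2/559) = 1724/559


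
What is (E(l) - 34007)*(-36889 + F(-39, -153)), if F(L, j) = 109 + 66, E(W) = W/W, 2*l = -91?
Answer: 1248496284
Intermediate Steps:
l = -91/2 (l = (½)*(-91) = -91/2 ≈ -45.500)
E(W) = 1
F(L, j) = 175
(E(l) - 34007)*(-36889 + F(-39, -153)) = (1 - 34007)*(-36889 + 175) = -34006*(-36714) = 1248496284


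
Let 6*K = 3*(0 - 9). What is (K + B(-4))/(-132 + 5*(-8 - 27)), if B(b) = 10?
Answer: -11/614 ≈ -0.017915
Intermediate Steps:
K = -9/2 (K = (3*(0 - 9))/6 = (3*(-9))/6 = (1/6)*(-27) = -9/2 ≈ -4.5000)
(K + B(-4))/(-132 + 5*(-8 - 27)) = (-9/2 + 10)/(-132 + 5*(-8 - 27)) = 11/(2*(-132 + 5*(-35))) = 11/(2*(-132 - 175)) = (11/2)/(-307) = (11/2)*(-1/307) = -11/614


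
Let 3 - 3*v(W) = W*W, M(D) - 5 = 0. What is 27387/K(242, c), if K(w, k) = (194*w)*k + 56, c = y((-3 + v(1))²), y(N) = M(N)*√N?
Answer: 82161/1643348 ≈ 0.049996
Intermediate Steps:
M(D) = 5 (M(D) = 5 + 0 = 5)
v(W) = 1 - W²/3 (v(W) = 1 - W*W/3 = 1 - W²/3)
y(N) = 5*√N
c = 35/3 (c = 5*√((-3 + (1 - ⅓*1²))²) = 5*√((-3 + (1 - ⅓*1))²) = 5*√((-3 + (1 - ⅓))²) = 5*√((-3 + ⅔)²) = 5*√((-7/3)²) = 5*√(49/9) = 5*(7/3) = 35/3 ≈ 11.667)
K(w, k) = 56 + 194*k*w (K(w, k) = 194*k*w + 56 = 56 + 194*k*w)
27387/K(242, c) = 27387/(56 + 194*(35/3)*242) = 27387/(56 + 1643180/3) = 27387/(1643348/3) = 27387*(3/1643348) = 82161/1643348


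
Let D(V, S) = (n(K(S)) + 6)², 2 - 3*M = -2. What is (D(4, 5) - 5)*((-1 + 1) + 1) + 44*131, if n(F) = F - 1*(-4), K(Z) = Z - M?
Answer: 53512/9 ≈ 5945.8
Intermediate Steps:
M = 4/3 (M = ⅔ - ⅓*(-2) = ⅔ + ⅔ = 4/3 ≈ 1.3333)
K(Z) = -4/3 + Z (K(Z) = Z - 1*4/3 = Z - 4/3 = -4/3 + Z)
n(F) = 4 + F (n(F) = F + 4 = 4 + F)
D(V, S) = (26/3 + S)² (D(V, S) = ((4 + (-4/3 + S)) + 6)² = ((8/3 + S) + 6)² = (26/3 + S)²)
(D(4, 5) - 5)*((-1 + 1) + 1) + 44*131 = ((26 + 3*5)²/9 - 5)*((-1 + 1) + 1) + 44*131 = ((26 + 15)²/9 - 5)*(0 + 1) + 5764 = ((⅑)*41² - 5)*1 + 5764 = ((⅑)*1681 - 5)*1 + 5764 = (1681/9 - 5)*1 + 5764 = (1636/9)*1 + 5764 = 1636/9 + 5764 = 53512/9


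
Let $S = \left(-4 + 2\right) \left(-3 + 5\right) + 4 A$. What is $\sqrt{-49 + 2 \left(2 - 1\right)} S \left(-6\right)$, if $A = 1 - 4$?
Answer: $96 i \sqrt{47} \approx 658.14 i$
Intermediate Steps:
$A = -3$ ($A = 1 - 4 = -3$)
$S = -16$ ($S = \left(-4 + 2\right) \left(-3 + 5\right) + 4 \left(-3\right) = \left(-2\right) 2 - 12 = -4 - 12 = -16$)
$\sqrt{-49 + 2 \left(2 - 1\right)} S \left(-6\right) = \sqrt{-49 + 2 \left(2 - 1\right)} \left(-16\right) \left(-6\right) = \sqrt{-49 + 2 \cdot 1} \left(-16\right) \left(-6\right) = \sqrt{-49 + 2} \left(-16\right) \left(-6\right) = \sqrt{-47} \left(-16\right) \left(-6\right) = i \sqrt{47} \left(-16\right) \left(-6\right) = - 16 i \sqrt{47} \left(-6\right) = 96 i \sqrt{47}$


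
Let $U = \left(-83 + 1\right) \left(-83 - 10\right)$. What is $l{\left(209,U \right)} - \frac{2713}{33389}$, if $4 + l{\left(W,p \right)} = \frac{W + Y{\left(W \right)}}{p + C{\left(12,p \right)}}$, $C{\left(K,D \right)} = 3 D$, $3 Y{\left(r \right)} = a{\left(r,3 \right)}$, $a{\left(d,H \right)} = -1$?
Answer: $- \frac{6224673607}{1527747084} \approx -4.0744$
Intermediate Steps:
$Y{\left(r \right)} = - \frac{1}{3}$ ($Y{\left(r \right)} = \frac{1}{3} \left(-1\right) = - \frac{1}{3}$)
$U = 7626$ ($U = \left(-82\right) \left(-93\right) = 7626$)
$l{\left(W,p \right)} = -4 + \frac{- \frac{1}{3} + W}{4 p}$ ($l{\left(W,p \right)} = -4 + \frac{W - \frac{1}{3}}{p + 3 p} = -4 + \frac{- \frac{1}{3} + W}{4 p}$)
$l{\left(209,U \right)} - \frac{2713}{33389} = \frac{-1 - 366048 + 3 \cdot 209}{12 \cdot 7626} - \frac{2713}{33389} = \frac{1}{12} \cdot \frac{1}{7626} \left(-1 - 366048 + 627\right) - 2713 \cdot \frac{1}{33389} = \frac{1}{12} \cdot \frac{1}{7626} \left(-365422\right) - \frac{2713}{33389} = - \frac{182711}{45756} - \frac{2713}{33389} = - \frac{6224673607}{1527747084}$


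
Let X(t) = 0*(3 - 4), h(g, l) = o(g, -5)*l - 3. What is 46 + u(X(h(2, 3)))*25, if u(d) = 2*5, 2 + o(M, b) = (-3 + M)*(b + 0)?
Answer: 296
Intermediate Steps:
o(M, b) = -2 + b*(-3 + M) (o(M, b) = -2 + (-3 + M)*(b + 0) = -2 + (-3 + M)*b = -2 + b*(-3 + M))
h(g, l) = -3 + l*(13 - 5*g) (h(g, l) = (-2 - 3*(-5) + g*(-5))*l - 3 = (-2 + 15 - 5*g)*l - 3 = (13 - 5*g)*l - 3 = l*(13 - 5*g) - 3 = -3 + l*(13 - 5*g))
X(t) = 0 (X(t) = 0*(-1) = 0)
u(d) = 10
46 + u(X(h(2, 3)))*25 = 46 + 10*25 = 46 + 250 = 296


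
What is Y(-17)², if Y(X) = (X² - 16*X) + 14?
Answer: 330625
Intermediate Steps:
Y(X) = 14 + X² - 16*X
Y(-17)² = (14 + (-17)² - 16*(-17))² = (14 + 289 + 272)² = 575² = 330625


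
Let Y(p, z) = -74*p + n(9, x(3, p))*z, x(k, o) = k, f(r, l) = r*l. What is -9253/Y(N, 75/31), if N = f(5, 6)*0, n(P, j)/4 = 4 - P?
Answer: 286843/1500 ≈ 191.23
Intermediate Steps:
f(r, l) = l*r
n(P, j) = 16 - 4*P (n(P, j) = 4*(4 - P) = 16 - 4*P)
N = 0 (N = (6*5)*0 = 30*0 = 0)
Y(p, z) = -74*p - 20*z (Y(p, z) = -74*p + (16 - 4*9)*z = -74*p + (16 - 36)*z = -74*p - 20*z)
-9253/Y(N, 75/31) = -9253/(-74*0 - 1500/31) = -9253/(0 - 1500/31) = -9253/(-1500/31) = -9253*(-31/1500) = 286843/1500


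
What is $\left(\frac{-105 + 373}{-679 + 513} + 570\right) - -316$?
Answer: $\frac{73404}{83} \approx 884.39$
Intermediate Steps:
$\left(\frac{-105 + 373}{-679 + 513} + 570\right) - -316 = \left(\frac{268}{-166} + 570\right) + \left(-62 + 378\right) = \left(268 \left(- \frac{1}{166}\right) + 570\right) + 316 = \left(- \frac{134}{83} + 570\right) + 316 = \frac{47176}{83} + 316 = \frac{73404}{83}$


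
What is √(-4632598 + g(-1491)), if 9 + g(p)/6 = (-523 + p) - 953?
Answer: I*√4650454 ≈ 2156.5*I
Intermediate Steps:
g(p) = -8910 + 6*p (g(p) = -54 + 6*((-523 + p) - 953) = -54 + 6*(-1476 + p) = -54 + (-8856 + 6*p) = -8910 + 6*p)
√(-4632598 + g(-1491)) = √(-4632598 + (-8910 + 6*(-1491))) = √(-4632598 + (-8910 - 8946)) = √(-4632598 - 17856) = √(-4650454) = I*√4650454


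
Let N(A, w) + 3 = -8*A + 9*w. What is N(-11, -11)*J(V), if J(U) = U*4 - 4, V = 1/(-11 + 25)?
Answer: 52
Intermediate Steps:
N(A, w) = -3 - 8*A + 9*w (N(A, w) = -3 + (-8*A + 9*w) = -3 - 8*A + 9*w)
V = 1/14 ≈ 0.071429
J(U) = -4 + 4*U (J(U) = 4*U - 4 = -4 + 4*U)
N(-11, -11)*J(V) = (-3 - 8*(-11) + 9*(-11))*(-4 + 4*(1/14)) = (-3 + 88 - 99)*(-4 + 2/7) = -14*(-26/7) = 52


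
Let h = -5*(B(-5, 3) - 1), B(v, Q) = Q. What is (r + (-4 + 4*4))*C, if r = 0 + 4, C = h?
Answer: -160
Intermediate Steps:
h = -10 (h = -5*(3 - 1) = -5*2 = -10)
C = -10
r = 4
(r + (-4 + 4*4))*C = (4 + (-4 + 4*4))*(-10) = (4 + (-4 + 16))*(-10) = (4 + 12)*(-10) = 16*(-10) = -160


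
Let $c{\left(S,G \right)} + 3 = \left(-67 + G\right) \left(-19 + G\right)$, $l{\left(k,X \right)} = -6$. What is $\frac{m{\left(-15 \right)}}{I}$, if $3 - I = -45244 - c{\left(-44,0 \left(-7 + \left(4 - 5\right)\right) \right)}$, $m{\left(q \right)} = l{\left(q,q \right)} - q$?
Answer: $\frac{9}{46517} \approx 0.00019348$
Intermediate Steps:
$c{\left(S,G \right)} = -3 + \left(-67 + G\right) \left(-19 + G\right)$
$m{\left(q \right)} = -6 - q$
$I = 46517$ ($I = 3 - \left(-45244 - \left(1270 + \left(0 \left(-7 + \left(4 - 5\right)\right)\right)^{2} - 86 \cdot 0 \left(-7 + \left(4 - 5\right)\right)\right)\right) = 3 - \left(-45244 - \left(1270 + \left(0 \left(-7 - 1\right)\right)^{2} - 86 \cdot 0 \left(-7 - 1\right)\right)\right) = 3 - \left(-45244 - \left(1270 + \left(0 \left(-8\right)\right)^{2} - 86 \cdot 0 \left(-8\right)\right)\right) = 3 - \left(-45244 - \left(1270 + 0^{2} - 0\right)\right) = 3 - \left(-45244 - \left(1270 + 0 + 0\right)\right) = 3 - \left(-45244 - 1270\right) = 3 - -46514 = 3 + 46514 = 46517$)
$\frac{m{\left(-15 \right)}}{I} = \frac{-6 - -15}{46517} = \left(-6 + 15\right) \frac{1}{46517} = 9 \cdot \frac{1}{46517} = \frac{9}{46517}$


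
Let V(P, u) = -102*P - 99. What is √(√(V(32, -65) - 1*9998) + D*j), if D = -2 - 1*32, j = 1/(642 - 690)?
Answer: √(102 + 144*I*√13361)/12 ≈ 7.6256 + 7.579*I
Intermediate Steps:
j = -1/48 (j = 1/(-48) = -1/48 ≈ -0.020833)
D = -34 (D = -2 - 32 = -34)
V(P, u) = -99 - 102*P
√(√(V(32, -65) - 1*9998) + D*j) = √(√((-99 - 102*32) - 1*9998) - 34*(-1/48)) = √(√((-99 - 3264) - 9998) + 17/24) = √(√(-3363 - 9998) + 17/24) = √(√(-13361) + 17/24) = √(I*√13361 + 17/24) = √(17/24 + I*√13361)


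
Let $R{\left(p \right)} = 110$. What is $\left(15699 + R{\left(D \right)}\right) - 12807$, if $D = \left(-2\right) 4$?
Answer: $3002$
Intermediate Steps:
$D = -8$
$\left(15699 + R{\left(D \right)}\right) - 12807 = \left(15699 + 110\right) - 12807 = 15809 - 12807 = 3002$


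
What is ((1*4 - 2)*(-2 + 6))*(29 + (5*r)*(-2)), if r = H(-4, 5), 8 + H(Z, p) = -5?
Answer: 1272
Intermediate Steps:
H(Z, p) = -13 (H(Z, p) = -8 - 5 = -13)
r = -13
((1*4 - 2)*(-2 + 6))*(29 + (5*r)*(-2)) = ((1*4 - 2)*(-2 + 6))*(29 + (5*(-13))*(-2)) = ((4 - 2)*4)*(29 - 65*(-2)) = (2*4)*(29 + 130) = 8*159 = 1272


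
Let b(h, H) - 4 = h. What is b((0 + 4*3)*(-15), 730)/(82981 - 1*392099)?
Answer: 88/154559 ≈ 0.00056936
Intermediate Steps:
b(h, H) = 4 + h
b((0 + 4*3)*(-15), 730)/(82981 - 1*392099) = (4 + (0 + 4*3)*(-15))/(82981 - 1*392099) = (4 + (0 + 12)*(-15))/(82981 - 392099) = (4 + 12*(-15))/(-309118) = (4 - 180)*(-1/309118) = -176*(-1/309118) = 88/154559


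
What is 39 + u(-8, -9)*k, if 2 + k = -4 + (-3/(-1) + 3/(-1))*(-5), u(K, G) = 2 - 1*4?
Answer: 51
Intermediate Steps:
u(K, G) = -2 (u(K, G) = 2 - 4 = -2)
k = -6 (k = -2 + (-4 + (-3/(-1) + 3/(-1))*(-5)) = -2 + (-4 + (-3*(-1) + 3*(-1))*(-5)) = -2 + (-4 + (3 - 3)*(-5)) = -2 + (-4 + 0*(-5)) = -2 + (-4 + 0) = -2 - 4 = -6)
39 + u(-8, -9)*k = 39 - 2*(-6) = 39 + 12 = 51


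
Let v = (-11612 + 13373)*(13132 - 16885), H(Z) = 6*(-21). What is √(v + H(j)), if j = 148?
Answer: 3*I*√734351 ≈ 2570.8*I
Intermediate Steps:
H(Z) = -126
v = -6609033 (v = 1761*(-3753) = -6609033)
√(v + H(j)) = √(-6609033 - 126) = √(-6609159) = 3*I*√734351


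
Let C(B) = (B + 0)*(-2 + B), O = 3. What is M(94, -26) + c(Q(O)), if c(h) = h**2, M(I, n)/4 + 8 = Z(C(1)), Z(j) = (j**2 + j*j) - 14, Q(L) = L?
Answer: -71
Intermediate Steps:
C(B) = B*(-2 + B)
Z(j) = -14 + 2*j**2 (Z(j) = (j**2 + j**2) - 14 = 2*j**2 - 14 = -14 + 2*j**2)
M(I, n) = -80 (M(I, n) = -32 + 4*(-14 + 2*(1*(-2 + 1))**2) = -32 + 4*(-14 + 2*(1*(-1))**2) = -32 + 4*(-14 + 2*(-1)**2) = -32 + 4*(-14 + 2*1) = -32 + 4*(-14 + 2) = -32 + 4*(-12) = -32 - 48 = -80)
M(94, -26) + c(Q(O)) = -80 + 3**2 = -80 + 9 = -71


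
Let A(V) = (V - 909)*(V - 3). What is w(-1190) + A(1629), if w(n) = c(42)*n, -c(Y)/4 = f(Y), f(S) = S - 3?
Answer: 1356360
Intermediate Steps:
f(S) = -3 + S
c(Y) = 12 - 4*Y (c(Y) = -4*(-3 + Y) = 12 - 4*Y)
w(n) = -156*n (w(n) = (12 - 4*42)*n = (12 - 168)*n = -156*n)
A(V) = (-909 + V)*(-3 + V)
w(-1190) + A(1629) = -156*(-1190) + (2727 + 1629**2 - 912*1629) = 185640 + (2727 + 2653641 - 1485648) = 185640 + 1170720 = 1356360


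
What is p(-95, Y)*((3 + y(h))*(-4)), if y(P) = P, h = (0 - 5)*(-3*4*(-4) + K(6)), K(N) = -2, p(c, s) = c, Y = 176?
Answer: -86260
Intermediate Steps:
h = -230 (h = (0 - 5)*(-3*4*(-4) - 2) = -5*(-12*(-4) - 2) = -5*(48 - 2) = -5*46 = -230)
p(-95, Y)*((3 + y(h))*(-4)) = -95*(3 - 230)*(-4) = -(-21565)*(-4) = -95*908 = -86260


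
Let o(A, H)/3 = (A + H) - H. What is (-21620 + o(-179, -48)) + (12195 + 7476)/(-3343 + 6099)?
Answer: -61045021/2756 ≈ -22150.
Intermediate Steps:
o(A, H) = 3*A (o(A, H) = 3*((A + H) - H) = 3*A)
(-21620 + o(-179, -48)) + (12195 + 7476)/(-3343 + 6099) = (-21620 + 3*(-179)) + (12195 + 7476)/(-3343 + 6099) = (-21620 - 537) + 19671/2756 = -22157 + 19671*(1/2756) = -22157 + 19671/2756 = -61045021/2756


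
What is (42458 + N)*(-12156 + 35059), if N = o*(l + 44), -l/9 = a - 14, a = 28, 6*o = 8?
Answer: 2909734538/3 ≈ 9.6991e+8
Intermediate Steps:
o = 4/3 (o = (1/6)*8 = 4/3 ≈ 1.3333)
l = -126 (l = -9*(28 - 14) = -9*14 = -126)
N = -328/3 (N = 4*(-126 + 44)/3 = (4/3)*(-82) = -328/3 ≈ -109.33)
(42458 + N)*(-12156 + 35059) = (42458 - 328/3)*(-12156 + 35059) = (127046/3)*22903 = 2909734538/3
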